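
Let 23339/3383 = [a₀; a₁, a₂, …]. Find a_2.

8

23339 = 6·3383 + 3041   →  a_0 = 6
3383 = 1·3041 + 342   →  a_1 = 1
3041 = 8·342 + 305   →  a_2 = 8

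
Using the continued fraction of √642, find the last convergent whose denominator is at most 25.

76/3

√642 = [25; 2, 1, 24, 1, 2, 50, …] (period length 6).
Convergents:
  p_0/q_0 = 25/1
  p_1/q_1 = 51/2
  p_2/q_2 = 76/3
  p_3/q_3 = 1875/74
q_2 = 3 ≤ 25 < 74 = q_3, so the answer is 76/3.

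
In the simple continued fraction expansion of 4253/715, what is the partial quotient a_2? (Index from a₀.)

18

4253 = 5·715 + 678   →  a_0 = 5
715 = 1·678 + 37   →  a_1 = 1
678 = 18·37 + 12   →  a_2 = 18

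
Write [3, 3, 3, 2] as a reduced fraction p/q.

76/23

Using pₖ = aₖpₖ₋₁ + pₖ₋₂ and qₖ = aₖqₖ₋₁ + qₖ₋₂:
  k=0: a=3, p=3, q=1
  k=1: a=3, p=10, q=3
  k=2: a=3, p=33, q=10
  k=3: a=2, p=76, q=23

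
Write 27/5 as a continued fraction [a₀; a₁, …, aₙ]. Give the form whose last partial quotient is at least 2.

27 = 5*5 + 2
5 = 2*2 + 1
2 = 2*1 + 0  (stop)
So 27/5 = [5; 2, 2].

[5; 2, 2]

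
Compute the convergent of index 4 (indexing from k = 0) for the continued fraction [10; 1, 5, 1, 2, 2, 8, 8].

217/20

Using pₖ = aₖpₖ₋₁ + pₖ₋₂, qₖ = aₖqₖ₋₁ + qₖ₋₂ (with p₋₁=1, p₋₂=0, q₋₁=0, q₋₂=1):
  k=0: a=10, p=10, q=1
  k=1: a=1, p=11, q=1
  k=2: a=5, p=65, q=6
  k=3: a=1, p=76, q=7
  k=4: a=2, p=217, q=20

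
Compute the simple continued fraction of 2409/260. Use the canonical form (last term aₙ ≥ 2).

[9; 3, 1, 3, 3, 5]

2409 = 9×260 + 69
260 = 3×69 + 53
69 = 1×53 + 16
53 = 3×16 + 5
16 = 3×5 + 1
5 = 5×1 + 0  (stop)
So 2409/260 = [9; 3, 1, 3, 3, 5].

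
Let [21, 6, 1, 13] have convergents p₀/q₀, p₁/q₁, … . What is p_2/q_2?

148/7

Using pₖ = aₖpₖ₋₁ + pₖ₋₂, qₖ = aₖqₖ₋₁ + qₖ₋₂ (with p₋₁=1, p₋₂=0, q₋₁=0, q₋₂=1):
  k=0: a=21, p=21, q=1
  k=1: a=6, p=127, q=6
  k=2: a=1, p=148, q=7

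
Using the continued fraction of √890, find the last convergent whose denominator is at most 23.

√890 = [29; 1, 4, 1, 58, …] (period length 4).
Convergents:
  p_0/q_0 = 29/1
  p_1/q_1 = 30/1
  p_2/q_2 = 149/5
  p_3/q_3 = 179/6
  p_4/q_4 = 10531/353
q_3 = 6 ≤ 23 < 353 = q_4, so the answer is 179/6.

179/6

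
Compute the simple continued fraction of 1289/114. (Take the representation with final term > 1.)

1289 = 11*114 + 35
114 = 3*35 + 9
35 = 3*9 + 8
9 = 1*8 + 1
8 = 8*1 + 0  (stop)
So 1289/114 = [11; 3, 3, 1, 8].

[11; 3, 3, 1, 8]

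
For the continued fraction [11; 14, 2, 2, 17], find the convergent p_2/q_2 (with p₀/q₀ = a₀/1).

321/29

Using pₖ = aₖpₖ₋₁ + pₖ₋₂, qₖ = aₖqₖ₋₁ + qₖ₋₂ (with p₋₁=1, p₋₂=0, q₋₁=0, q₋₂=1):
  k=0: a=11, p=11, q=1
  k=1: a=14, p=155, q=14
  k=2: a=2, p=321, q=29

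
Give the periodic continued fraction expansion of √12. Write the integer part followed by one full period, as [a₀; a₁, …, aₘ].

[3; 2, 6]

a₀ = ⌊√12⌋ = 3.
With m₀=0, d₀=1 and mₖ₊₁ = dₖaₖ − mₖ, dₖ₊₁ = (n − mₖ₊₁²)/dₖ, aₖ₊₁ = ⌊(a₀+mₖ₊₁)/dₖ₊₁⌋:
  k=1: m=3, d=3, a=2
  k=2: m=3, d=1, a=6
d=1 and a=2a₀=6 at k=2, so the next step gives (m, d) = (3, 3) again — its k=1 value — and the period has length 2.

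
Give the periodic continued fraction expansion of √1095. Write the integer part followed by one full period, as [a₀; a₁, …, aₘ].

a₀ = ⌊√1095⌋ = 33.
With m₀=0, d₀=1 and mₖ₊₁ = dₖaₖ − mₖ, dₖ₊₁ = (n − mₖ₊₁²)/dₖ, aₖ₊₁ = ⌊(a₀+mₖ₊₁)/dₖ₊₁⌋:
  k=1: m=33, d=6, a=11
  k=2: m=33, d=1, a=66
d=1 and a=2a₀=66 at k=2, so the next step gives (m, d) = (33, 6) again — its k=1 value — and the period has length 2.

[33; 11, 66]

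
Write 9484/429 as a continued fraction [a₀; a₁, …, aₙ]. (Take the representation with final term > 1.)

9484 = 22×429 + 46
429 = 9×46 + 15
46 = 3×15 + 1
15 = 15×1 + 0  (stop)
So 9484/429 = [22; 9, 3, 15].

[22; 9, 3, 15]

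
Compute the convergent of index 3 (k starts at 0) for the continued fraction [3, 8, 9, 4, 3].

Using pₖ = aₖpₖ₋₁ + pₖ₋₂, qₖ = aₖqₖ₋₁ + qₖ₋₂ (with p₋₁=1, p₋₂=0, q₋₁=0, q₋₂=1):
  k=0: a=3, p=3, q=1
  k=1: a=8, p=25, q=8
  k=2: a=9, p=228, q=73
  k=3: a=4, p=937, q=300

937/300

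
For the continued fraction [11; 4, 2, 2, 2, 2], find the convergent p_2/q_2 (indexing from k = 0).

Using pₖ = aₖpₖ₋₁ + pₖ₋₂, qₖ = aₖqₖ₋₁ + qₖ₋₂ (with p₋₁=1, p₋₂=0, q₋₁=0, q₋₂=1):
  k=0: a=11, p=11, q=1
  k=1: a=4, p=45, q=4
  k=2: a=2, p=101, q=9

101/9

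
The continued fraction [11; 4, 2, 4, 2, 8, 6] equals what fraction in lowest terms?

51645/4601

Fold from the inside: start with 6/1.
  8 + 1/6 = 49/6
  2 + 6/49 = 104/49
  4 + 49/104 = 465/104
  2 + 104/465 = 1034/465
  4 + 465/1034 = 4601/1034
  11 + 1034/4601 = 51645/4601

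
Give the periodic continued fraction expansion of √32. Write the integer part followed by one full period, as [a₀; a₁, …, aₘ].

[5; 1, 1, 1, 10]

a₀ = ⌊√32⌋ = 5.
With m₀=0, d₀=1 and mₖ₊₁ = dₖaₖ − mₖ, dₖ₊₁ = (n − mₖ₊₁²)/dₖ, aₖ₊₁ = ⌊(a₀+mₖ₊₁)/dₖ₊₁⌋:
  k=1: m=5, d=7, a=1
  k=2: m=2, d=4, a=1
  k=3: m=2, d=7, a=1
  k=4: m=5, d=1, a=10
d=1 and a=2a₀=10 at k=4, so the next step gives (m, d) = (5, 7) again — its k=1 value — and the period has length 4.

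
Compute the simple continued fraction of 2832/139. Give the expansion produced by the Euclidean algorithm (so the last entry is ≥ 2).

2832 = 20·139 + 52
139 = 2·52 + 35
52 = 1·35 + 17
35 = 2·17 + 1
17 = 17·1 + 0  (stop)
So 2832/139 = [20; 2, 1, 2, 17].

[20; 2, 1, 2, 17]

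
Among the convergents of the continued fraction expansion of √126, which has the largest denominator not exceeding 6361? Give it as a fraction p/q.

√126 = [11; 4, 2, 4, 22, …] (period length 4).
Convergents:
  p_0/q_0 = 11/1
  p_1/q_1 = 45/4
  p_2/q_2 = 101/9
  p_3/q_3 = 449/40
  p_4/q_4 = 9979/889
  p_5/q_5 = 40365/3596
  p_6/q_6 = 90709/8081
q_5 = 3596 ≤ 6361 < 8081 = q_6, so the answer is 40365/3596.

40365/3596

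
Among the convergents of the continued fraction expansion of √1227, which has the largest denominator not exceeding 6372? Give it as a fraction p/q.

√1227 = [35; 35, 70, …] (period length 2).
Convergents:
  p_0/q_0 = 35/1
  p_1/q_1 = 1226/35
  p_2/q_2 = 85855/2451
  p_3/q_3 = 3006151/85820
q_2 = 2451 ≤ 6372 < 85820 = q_3, so the answer is 85855/2451.

85855/2451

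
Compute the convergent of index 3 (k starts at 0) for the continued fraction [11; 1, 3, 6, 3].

Using pₖ = aₖpₖ₋₁ + pₖ₋₂, qₖ = aₖqₖ₋₁ + qₖ₋₂ (with p₋₁=1, p₋₂=0, q₋₁=0, q₋₂=1):
  k=0: a=11, p=11, q=1
  k=1: a=1, p=12, q=1
  k=2: a=3, p=47, q=4
  k=3: a=6, p=294, q=25

294/25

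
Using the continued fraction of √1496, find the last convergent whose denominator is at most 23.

√1496 = [38; 1, 2, 9, 2, 1, 76, …] (period length 6).
Convergents:
  p_0/q_0 = 38/1
  p_1/q_1 = 39/1
  p_2/q_2 = 116/3
  p_3/q_3 = 1083/28
q_2 = 3 ≤ 23 < 28 = q_3, so the answer is 116/3.

116/3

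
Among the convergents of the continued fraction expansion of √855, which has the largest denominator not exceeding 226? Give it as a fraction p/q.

√855 = [29; 4, 6, 4, 58, …] (period length 4).
Convergents:
  p_0/q_0 = 29/1
  p_1/q_1 = 117/4
  p_2/q_2 = 731/25
  p_3/q_3 = 3041/104
  p_4/q_4 = 177109/6057
q_3 = 104 ≤ 226 < 6057 = q_4, so the answer is 3041/104.

3041/104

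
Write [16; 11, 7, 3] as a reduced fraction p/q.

3942/245

Fold from the inside: start with 3/1.
  7 + 1/3 = 22/3
  11 + 3/22 = 245/22
  16 + 22/245 = 3942/245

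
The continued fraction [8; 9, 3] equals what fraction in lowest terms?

227/28

Fold from the inside: start with 3/1.
  9 + 1/3 = 28/3
  8 + 3/28 = 227/28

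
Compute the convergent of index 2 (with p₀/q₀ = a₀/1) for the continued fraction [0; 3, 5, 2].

5/16

Using pₖ = aₖpₖ₋₁ + pₖ₋₂, qₖ = aₖqₖ₋₁ + qₖ₋₂ (with p₋₁=1, p₋₂=0, q₋₁=0, q₋₂=1):
  k=0: a=0, p=0, q=1
  k=1: a=3, p=1, q=3
  k=2: a=5, p=5, q=16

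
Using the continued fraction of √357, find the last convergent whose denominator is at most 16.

170/9

√357 = [18; 1, 8, 2, 8, 1, 36, …] (period length 6).
Convergents:
  p_0/q_0 = 18/1
  p_1/q_1 = 19/1
  p_2/q_2 = 170/9
  p_3/q_3 = 359/19
q_2 = 9 ≤ 16 < 19 = q_3, so the answer is 170/9.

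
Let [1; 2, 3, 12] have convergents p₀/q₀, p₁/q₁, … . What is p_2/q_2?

Using pₖ = aₖpₖ₋₁ + pₖ₋₂, qₖ = aₖqₖ₋₁ + qₖ₋₂ (with p₋₁=1, p₋₂=0, q₋₁=0, q₋₂=1):
  k=0: a=1, p=1, q=1
  k=1: a=2, p=3, q=2
  k=2: a=3, p=10, q=7

10/7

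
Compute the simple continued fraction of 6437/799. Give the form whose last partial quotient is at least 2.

6437 = 8*799 + 45
799 = 17*45 + 34
45 = 1*34 + 11
34 = 3*11 + 1
11 = 11*1 + 0  (stop)
So 6437/799 = [8; 17, 1, 3, 11].

[8; 17, 1, 3, 11]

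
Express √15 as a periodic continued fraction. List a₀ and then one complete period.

[3; 1, 6]

a₀ = ⌊√15⌋ = 3.
With m₀=0, d₀=1 and mₖ₊₁ = dₖaₖ − mₖ, dₖ₊₁ = (n − mₖ₊₁²)/dₖ, aₖ₊₁ = ⌊(a₀+mₖ₊₁)/dₖ₊₁⌋:
  k=1: m=3, d=6, a=1
  k=2: m=3, d=1, a=6
d=1 and a=2a₀=6 at k=2, so the next step gives (m, d) = (3, 6) again — its k=1 value — and the period has length 2.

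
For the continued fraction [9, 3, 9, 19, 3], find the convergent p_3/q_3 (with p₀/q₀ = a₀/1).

Using pₖ = aₖpₖ₋₁ + pₖ₋₂, qₖ = aₖqₖ₋₁ + qₖ₋₂ (with p₋₁=1, p₋₂=0, q₋₁=0, q₋₂=1):
  k=0: a=9, p=9, q=1
  k=1: a=3, p=28, q=3
  k=2: a=9, p=261, q=28
  k=3: a=19, p=4987, q=535

4987/535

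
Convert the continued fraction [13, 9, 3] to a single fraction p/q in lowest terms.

Fold from the inside: start with 3/1.
  9 + 1/3 = 28/3
  13 + 3/28 = 367/28

367/28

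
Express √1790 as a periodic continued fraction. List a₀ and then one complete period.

[42; 3, 4, 8, 4, 3, 84]

a₀ = ⌊√1790⌋ = 42.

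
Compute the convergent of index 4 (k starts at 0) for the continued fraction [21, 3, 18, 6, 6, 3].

43785/2053

Using pₖ = aₖpₖ₋₁ + pₖ₋₂, qₖ = aₖqₖ₋₁ + qₖ₋₂ (with p₋₁=1, p₋₂=0, q₋₁=0, q₋₂=1):
  k=0: a=21, p=21, q=1
  k=1: a=3, p=64, q=3
  k=2: a=18, p=1173, q=55
  k=3: a=6, p=7102, q=333
  k=4: a=6, p=43785, q=2053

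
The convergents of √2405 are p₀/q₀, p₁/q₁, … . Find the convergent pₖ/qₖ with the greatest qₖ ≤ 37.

1226/25

√2405 = [49; 24, 1, 1, 24, 98, …] (period length 5).
Convergents:
  p_0/q_0 = 49/1
  p_1/q_1 = 1177/24
  p_2/q_2 = 1226/25
  p_3/q_3 = 2403/49
q_2 = 25 ≤ 37 < 49 = q_3, so the answer is 1226/25.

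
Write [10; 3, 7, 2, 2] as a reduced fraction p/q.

1197/116

Fold from the inside: start with 2/1.
  2 + 1/2 = 5/2
  7 + 2/5 = 37/5
  3 + 5/37 = 116/37
  10 + 37/116 = 1197/116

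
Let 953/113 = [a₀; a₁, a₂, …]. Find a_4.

1

953 = 8·113 + 49   →  a_0 = 8
113 = 2·49 + 15   →  a_1 = 2
49 = 3·15 + 4   →  a_2 = 3
15 = 3·4 + 3   →  a_3 = 3
4 = 1·3 + 1   →  a_4 = 1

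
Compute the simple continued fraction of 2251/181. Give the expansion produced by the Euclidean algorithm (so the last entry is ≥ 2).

[12; 2, 3, 2, 3, 3]

2251 = 12×181 + 79
181 = 2×79 + 23
79 = 3×23 + 10
23 = 2×10 + 3
10 = 3×3 + 1
3 = 3×1 + 0  (stop)
So 2251/181 = [12; 2, 3, 2, 3, 3].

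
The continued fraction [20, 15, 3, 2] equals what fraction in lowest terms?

2147/107

Using pₖ = aₖpₖ₋₁ + pₖ₋₂ and qₖ = aₖqₖ₋₁ + qₖ₋₂:
  k=0: a=20, p=20, q=1
  k=1: a=15, p=301, q=15
  k=2: a=3, p=923, q=46
  k=3: a=2, p=2147, q=107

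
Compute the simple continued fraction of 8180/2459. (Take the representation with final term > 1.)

8180 = 3*2459 + 803
2459 = 3*803 + 50
803 = 16*50 + 3
50 = 16*3 + 2
3 = 1*2 + 1
2 = 2*1 + 0  (stop)
So 8180/2459 = [3; 3, 16, 16, 1, 2].

[3; 3, 16, 16, 1, 2]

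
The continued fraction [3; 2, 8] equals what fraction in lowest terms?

59/17

Using pₖ = aₖpₖ₋₁ + pₖ₋₂ and qₖ = aₖqₖ₋₁ + qₖ₋₂:
  k=0: a=3, p=3, q=1
  k=1: a=2, p=7, q=2
  k=2: a=8, p=59, q=17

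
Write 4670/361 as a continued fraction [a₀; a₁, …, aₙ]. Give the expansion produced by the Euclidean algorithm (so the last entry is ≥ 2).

[12; 1, 14, 1, 2, 3, 2]

4670 = 12×361 + 338
361 = 1×338 + 23
338 = 14×23 + 16
23 = 1×16 + 7
16 = 2×7 + 2
7 = 3×2 + 1
2 = 2×1 + 0  (stop)
So 4670/361 = [12; 1, 14, 1, 2, 3, 2].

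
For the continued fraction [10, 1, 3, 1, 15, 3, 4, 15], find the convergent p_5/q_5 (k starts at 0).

Using pₖ = aₖpₖ₋₁ + pₖ₋₂, qₖ = aₖqₖ₋₁ + qₖ₋₂ (with p₋₁=1, p₋₂=0, q₋₁=0, q₋₂=1):
  k=0: a=10, p=10, q=1
  k=1: a=1, p=11, q=1
  k=2: a=3, p=43, q=4
  k=3: a=1, p=54, q=5
  k=4: a=15, p=853, q=79
  k=5: a=3, p=2613, q=242

2613/242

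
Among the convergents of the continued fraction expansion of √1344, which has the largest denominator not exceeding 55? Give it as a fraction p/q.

1943/53

√1344 = [36; 1, 1, 1, 17, 1, 1, 1, 72, …] (period length 8).
Convergents:
  p_0/q_0 = 36/1
  p_1/q_1 = 37/1
  p_2/q_2 = 73/2
  p_3/q_3 = 110/3
  p_4/q_4 = 1943/53
  p_5/q_5 = 2053/56
q_4 = 53 ≤ 55 < 56 = q_5, so the answer is 1943/53.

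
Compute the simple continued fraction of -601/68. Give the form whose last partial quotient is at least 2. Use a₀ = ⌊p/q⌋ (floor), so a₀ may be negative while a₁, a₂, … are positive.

-601 = -9×68 + 11
68 = 6×11 + 2
11 = 5×2 + 1
2 = 2×1 + 0  (stop)
So -601/68 = [-9; 6, 5, 2].

[-9; 6, 5, 2]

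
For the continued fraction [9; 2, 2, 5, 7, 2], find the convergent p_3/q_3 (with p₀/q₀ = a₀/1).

Using pₖ = aₖpₖ₋₁ + pₖ₋₂, qₖ = aₖqₖ₋₁ + qₖ₋₂ (with p₋₁=1, p₋₂=0, q₋₁=0, q₋₂=1):
  k=0: a=9, p=9, q=1
  k=1: a=2, p=19, q=2
  k=2: a=2, p=47, q=5
  k=3: a=5, p=254, q=27

254/27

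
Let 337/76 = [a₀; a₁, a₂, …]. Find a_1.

337 = 4·76 + 33   →  a_0 = 4
76 = 2·33 + 10   →  a_1 = 2

2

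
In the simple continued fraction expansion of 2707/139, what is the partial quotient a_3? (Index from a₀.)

2707 = 19·139 + 66   →  a_0 = 19
139 = 2·66 + 7   →  a_1 = 2
66 = 9·7 + 3   →  a_2 = 9
7 = 2·3 + 1   →  a_3 = 2

2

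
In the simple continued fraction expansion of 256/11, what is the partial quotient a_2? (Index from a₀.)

256 = 23·11 + 3   →  a_0 = 23
11 = 3·3 + 2   →  a_1 = 3
3 = 1·2 + 1   →  a_2 = 1

1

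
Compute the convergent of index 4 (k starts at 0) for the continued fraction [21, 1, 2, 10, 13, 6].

8801/406

Using pₖ = aₖpₖ₋₁ + pₖ₋₂, qₖ = aₖqₖ₋₁ + qₖ₋₂ (with p₋₁=1, p₋₂=0, q₋₁=0, q₋₂=1):
  k=0: a=21, p=21, q=1
  k=1: a=1, p=22, q=1
  k=2: a=2, p=65, q=3
  k=3: a=10, p=672, q=31
  k=4: a=13, p=8801, q=406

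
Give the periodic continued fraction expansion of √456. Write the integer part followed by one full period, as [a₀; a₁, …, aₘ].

[21; 2, 1, 4, 1, 2, 42]

a₀ = ⌊√456⌋ = 21.
With m₀=0, d₀=1 and mₖ₊₁ = dₖaₖ − mₖ, dₖ₊₁ = (n − mₖ₊₁²)/dₖ, aₖ₊₁ = ⌊(a₀+mₖ₊₁)/dₖ₊₁⌋:
  k=1: m=21, d=15, a=2
  k=2: m=9, d=25, a=1
  k=3: m=16, d=8, a=4
  k=4: m=16, d=25, a=1
  k=5: m=9, d=15, a=2
  k=6: m=21, d=1, a=42
d=1 and a=2a₀=42 at k=6, so the next step gives (m, d) = (21, 15) again — its k=1 value — and the period has length 6.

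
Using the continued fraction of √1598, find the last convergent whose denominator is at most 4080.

127880/3199

√1598 = [39; 1, 38, 1, 78, …] (period length 4).
Convergents:
  p_0/q_0 = 39/1
  p_1/q_1 = 40/1
  p_2/q_2 = 1559/39
  p_3/q_3 = 1599/40
  p_4/q_4 = 126281/3159
  p_5/q_5 = 127880/3199
  p_6/q_6 = 4985721/124721
q_5 = 3199 ≤ 4080 < 124721 = q_6, so the answer is 127880/3199.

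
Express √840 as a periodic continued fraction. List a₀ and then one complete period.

[28; 1, 56]

a₀ = ⌊√840⌋ = 28.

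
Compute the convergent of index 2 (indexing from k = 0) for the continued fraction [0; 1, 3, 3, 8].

Using pₖ = aₖpₖ₋₁ + pₖ₋₂, qₖ = aₖqₖ₋₁ + qₖ₋₂ (with p₋₁=1, p₋₂=0, q₋₁=0, q₋₂=1):
  k=0: a=0, p=0, q=1
  k=1: a=1, p=1, q=1
  k=2: a=3, p=3, q=4

3/4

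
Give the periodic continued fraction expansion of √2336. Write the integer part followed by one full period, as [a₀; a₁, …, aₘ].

[48; 3, 96]

a₀ = ⌊√2336⌋ = 48.
With m₀=0, d₀=1 and mₖ₊₁ = dₖaₖ − mₖ, dₖ₊₁ = (n − mₖ₊₁²)/dₖ, aₖ₊₁ = ⌊(a₀+mₖ₊₁)/dₖ₊₁⌋:
  k=1: m=48, d=32, a=3
  k=2: m=48, d=1, a=96
d=1 and a=2a₀=96 at k=2, so the next step gives (m, d) = (48, 32) again — its k=1 value — and the period has length 2.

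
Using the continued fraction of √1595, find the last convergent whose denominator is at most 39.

639/16

√1595 = [39; 1, 14, 1, 78, …] (period length 4).
Convergents:
  p_0/q_0 = 39/1
  p_1/q_1 = 40/1
  p_2/q_2 = 599/15
  p_3/q_3 = 639/16
  p_4/q_4 = 50441/1263
q_3 = 16 ≤ 39 < 1263 = q_4, so the answer is 639/16.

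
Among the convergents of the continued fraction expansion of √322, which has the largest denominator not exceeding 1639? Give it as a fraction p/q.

11610/647

√322 = [17; 1, 16, 1, 34, …] (period length 4).
Convergents:
  p_0/q_0 = 17/1
  p_1/q_1 = 18/1
  p_2/q_2 = 305/17
  p_3/q_3 = 323/18
  p_4/q_4 = 11287/629
  p_5/q_5 = 11610/647
  p_6/q_6 = 197047/10981
q_5 = 647 ≤ 1639 < 10981 = q_6, so the answer is 11610/647.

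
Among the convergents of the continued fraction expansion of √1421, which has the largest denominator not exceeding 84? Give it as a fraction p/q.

2978/79

√1421 = [37; 1, 2, 3, 2, 3, 2, 1, 74, …] (period length 8).
Convergents:
  p_0/q_0 = 37/1
  p_1/q_1 = 38/1
  p_2/q_2 = 113/3
  p_3/q_3 = 377/10
  p_4/q_4 = 867/23
  p_5/q_5 = 2978/79
  p_6/q_6 = 6823/181
q_5 = 79 ≤ 84 < 181 = q_6, so the answer is 2978/79.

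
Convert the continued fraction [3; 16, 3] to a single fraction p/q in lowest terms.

Using pₖ = aₖpₖ₋₁ + pₖ₋₂ and qₖ = aₖqₖ₋₁ + qₖ₋₂:
  k=0: a=3, p=3, q=1
  k=1: a=16, p=49, q=16
  k=2: a=3, p=150, q=49

150/49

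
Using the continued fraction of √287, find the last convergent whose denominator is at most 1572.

√287 = [16; 1, 15, 1, 32, …] (period length 4).
Convergents:
  p_0/q_0 = 16/1
  p_1/q_1 = 17/1
  p_2/q_2 = 271/16
  p_3/q_3 = 288/17
  p_4/q_4 = 9487/560
  p_5/q_5 = 9775/577
  p_6/q_6 = 156112/9215
q_5 = 577 ≤ 1572 < 9215 = q_6, so the answer is 9775/577.

9775/577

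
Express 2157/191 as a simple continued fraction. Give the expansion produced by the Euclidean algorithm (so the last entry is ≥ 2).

[11; 3, 2, 2, 3, 3]

2157 = 11×191 + 56
191 = 3×56 + 23
56 = 2×23 + 10
23 = 2×10 + 3
10 = 3×3 + 1
3 = 3×1 + 0  (stop)
So 2157/191 = [11; 3, 2, 2, 3, 3].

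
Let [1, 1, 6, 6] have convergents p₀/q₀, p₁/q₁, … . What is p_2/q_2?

13/7

Using pₖ = aₖpₖ₋₁ + pₖ₋₂, qₖ = aₖqₖ₋₁ + qₖ₋₂ (with p₋₁=1, p₋₂=0, q₋₁=0, q₋₂=1):
  k=0: a=1, p=1, q=1
  k=1: a=1, p=2, q=1
  k=2: a=6, p=13, q=7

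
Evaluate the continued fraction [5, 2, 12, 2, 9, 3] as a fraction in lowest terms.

8391/1531

Using pₖ = aₖpₖ₋₁ + pₖ₋₂ and qₖ = aₖqₖ₋₁ + qₖ₋₂:
  k=0: a=5, p=5, q=1
  k=1: a=2, p=11, q=2
  k=2: a=12, p=137, q=25
  k=3: a=2, p=285, q=52
  k=4: a=9, p=2702, q=493
  k=5: a=3, p=8391, q=1531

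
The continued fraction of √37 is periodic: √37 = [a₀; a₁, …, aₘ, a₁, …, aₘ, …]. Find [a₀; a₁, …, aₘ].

[6; 12]

a₀ = ⌊√37⌋ = 6.
With m₀=0, d₀=1 and mₖ₊₁ = dₖaₖ − mₖ, dₖ₊₁ = (n − mₖ₊₁²)/dₖ, aₖ₊₁ = ⌊(a₀+mₖ₊₁)/dₖ₊₁⌋:
  k=1: m=6, d=1, a=12
d=1 and a=2a₀=12 at k=1, so the next step gives (m, d) = (6, 1) again — its k=1 value — and the period has length 1.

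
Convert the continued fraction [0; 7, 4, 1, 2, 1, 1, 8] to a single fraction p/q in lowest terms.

283/2041

Using pₖ = aₖpₖ₋₁ + pₖ₋₂ and qₖ = aₖqₖ₋₁ + qₖ₋₂:
  k=0: a=0, p=0, q=1
  k=1: a=7, p=1, q=7
  k=2: a=4, p=4, q=29
  k=3: a=1, p=5, q=36
  k=4: a=2, p=14, q=101
  k=5: a=1, p=19, q=137
  k=6: a=1, p=33, q=238
  k=7: a=8, p=283, q=2041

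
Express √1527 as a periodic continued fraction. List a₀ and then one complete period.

[39; 13, 78]

a₀ = ⌊√1527⌋ = 39.
With m₀=0, d₀=1 and mₖ₊₁ = dₖaₖ − mₖ, dₖ₊₁ = (n − mₖ₊₁²)/dₖ, aₖ₊₁ = ⌊(a₀+mₖ₊₁)/dₖ₊₁⌋:
  k=1: m=39, d=6, a=13
  k=2: m=39, d=1, a=78
d=1 and a=2a₀=78 at k=2, so the next step gives (m, d) = (39, 6) again — its k=1 value — and the period has length 2.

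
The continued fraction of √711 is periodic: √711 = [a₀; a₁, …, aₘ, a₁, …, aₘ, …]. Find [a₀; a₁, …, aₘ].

a₀ = ⌊√711⌋ = 26.
With m₀=0, d₀=1 and mₖ₊₁ = dₖaₖ − mₖ, dₖ₊₁ = (n − mₖ₊₁²)/dₖ, aₖ₊₁ = ⌊(a₀+mₖ₊₁)/dₖ₊₁⌋:
  k=1: m=26, d=35, a=1
  k=2: m=9, d=18, a=1
  k=3: m=9, d=35, a=1
  k=4: m=26, d=1, a=52
d=1 and a=2a₀=52 at k=4, so the next step gives (m, d) = (26, 35) again — its k=1 value — and the period has length 4.

[26; 1, 1, 1, 52]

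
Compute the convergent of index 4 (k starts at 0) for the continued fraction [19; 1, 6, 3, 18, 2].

8005/403

Using pₖ = aₖpₖ₋₁ + pₖ₋₂, qₖ = aₖqₖ₋₁ + qₖ₋₂ (with p₋₁=1, p₋₂=0, q₋₁=0, q₋₂=1):
  k=0: a=19, p=19, q=1
  k=1: a=1, p=20, q=1
  k=2: a=6, p=139, q=7
  k=3: a=3, p=437, q=22
  k=4: a=18, p=8005, q=403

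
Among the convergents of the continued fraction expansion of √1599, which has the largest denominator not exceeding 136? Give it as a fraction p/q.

√1599 = [39; 1, 78, …] (period length 2).
Convergents:
  p_0/q_0 = 39/1
  p_1/q_1 = 40/1
  p_2/q_2 = 3159/79
  p_3/q_3 = 3199/80
  p_4/q_4 = 252681/6319
q_3 = 80 ≤ 136 < 6319 = q_4, so the answer is 3199/80.

3199/80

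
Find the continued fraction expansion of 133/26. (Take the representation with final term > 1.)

[5; 8, 1, 2]

133 = 5×26 + 3
26 = 8×3 + 2
3 = 1×2 + 1
2 = 2×1 + 0  (stop)
So 133/26 = [5; 8, 1, 2].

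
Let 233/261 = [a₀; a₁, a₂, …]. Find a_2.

8

233 = 0·261 + 233   →  a_0 = 0
261 = 1·233 + 28   →  a_1 = 1
233 = 8·28 + 9   →  a_2 = 8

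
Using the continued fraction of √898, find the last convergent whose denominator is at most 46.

√898 = [29; 1, 28, 1, 58, …] (period length 4).
Convergents:
  p_0/q_0 = 29/1
  p_1/q_1 = 30/1
  p_2/q_2 = 869/29
  p_3/q_3 = 899/30
  p_4/q_4 = 53011/1769
q_3 = 30 ≤ 46 < 1769 = q_4, so the answer is 899/30.

899/30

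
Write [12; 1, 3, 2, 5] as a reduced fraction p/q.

Using pₖ = aₖpₖ₋₁ + pₖ₋₂ and qₖ = aₖqₖ₋₁ + qₖ₋₂:
  k=0: a=12, p=12, q=1
  k=1: a=1, p=13, q=1
  k=2: a=3, p=51, q=4
  k=3: a=2, p=115, q=9
  k=4: a=5, p=626, q=49

626/49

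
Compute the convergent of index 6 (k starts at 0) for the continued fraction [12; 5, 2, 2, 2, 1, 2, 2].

3034/249

Using pₖ = aₖpₖ₋₁ + pₖ₋₂, qₖ = aₖqₖ₋₁ + qₖ₋₂ (with p₋₁=1, p₋₂=0, q₋₁=0, q₋₂=1):
  k=0: a=12, p=12, q=1
  k=1: a=5, p=61, q=5
  k=2: a=2, p=134, q=11
  k=3: a=2, p=329, q=27
  k=4: a=2, p=792, q=65
  k=5: a=1, p=1121, q=92
  k=6: a=2, p=3034, q=249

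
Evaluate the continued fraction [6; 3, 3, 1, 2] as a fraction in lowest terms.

Using pₖ = aₖpₖ₋₁ + pₖ₋₂ and qₖ = aₖqₖ₋₁ + qₖ₋₂:
  k=0: a=6, p=6, q=1
  k=1: a=3, p=19, q=3
  k=2: a=3, p=63, q=10
  k=3: a=1, p=82, q=13
  k=4: a=2, p=227, q=36

227/36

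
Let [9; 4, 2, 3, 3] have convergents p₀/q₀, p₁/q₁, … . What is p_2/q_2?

83/9

Using pₖ = aₖpₖ₋₁ + pₖ₋₂, qₖ = aₖqₖ₋₁ + qₖ₋₂ (with p₋₁=1, p₋₂=0, q₋₁=0, q₋₂=1):
  k=0: a=9, p=9, q=1
  k=1: a=4, p=37, q=4
  k=2: a=2, p=83, q=9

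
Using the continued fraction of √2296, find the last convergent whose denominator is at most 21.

√2296 = [47; 1, 10, 1, 94, …] (period length 4).
Convergents:
  p_0/q_0 = 47/1
  p_1/q_1 = 48/1
  p_2/q_2 = 527/11
  p_3/q_3 = 575/12
  p_4/q_4 = 54577/1139
q_3 = 12 ≤ 21 < 1139 = q_4, so the answer is 575/12.

575/12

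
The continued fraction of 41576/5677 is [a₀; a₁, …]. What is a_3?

15

41576 = 7·5677 + 1837   →  a_0 = 7
5677 = 3·1837 + 166   →  a_1 = 3
1837 = 11·166 + 11   →  a_2 = 11
166 = 15·11 + 1   →  a_3 = 15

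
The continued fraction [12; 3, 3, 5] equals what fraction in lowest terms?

652/53

Fold from the inside: start with 5/1.
  3 + 1/5 = 16/5
  3 + 5/16 = 53/16
  12 + 16/53 = 652/53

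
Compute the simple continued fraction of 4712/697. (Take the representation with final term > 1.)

[6; 1, 3, 5, 1, 3, 7]

4712 = 6·697 + 530
697 = 1·530 + 167
530 = 3·167 + 29
167 = 5·29 + 22
29 = 1·22 + 7
22 = 3·7 + 1
7 = 7·1 + 0  (stop)
So 4712/697 = [6; 1, 3, 5, 1, 3, 7].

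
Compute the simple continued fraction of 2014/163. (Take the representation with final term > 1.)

2014 = 12·163 + 58
163 = 2·58 + 47
58 = 1·47 + 11
47 = 4·11 + 3
11 = 3·3 + 2
3 = 1·2 + 1
2 = 2·1 + 0  (stop)
So 2014/163 = [12; 2, 1, 4, 3, 1, 2].

[12; 2, 1, 4, 3, 1, 2]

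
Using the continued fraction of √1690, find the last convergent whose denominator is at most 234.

√1690 = [41; 9, 8, 9, 82, …] (period length 4).
Convergents:
  p_0/q_0 = 41/1
  p_1/q_1 = 370/9
  p_2/q_2 = 3001/73
  p_3/q_3 = 27379/666
q_2 = 73 ≤ 234 < 666 = q_3, so the answer is 3001/73.

3001/73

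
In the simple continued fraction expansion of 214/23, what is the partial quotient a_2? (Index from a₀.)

3

214 = 9·23 + 7   →  a_0 = 9
23 = 3·7 + 2   →  a_1 = 3
7 = 3·2 + 1   →  a_2 = 3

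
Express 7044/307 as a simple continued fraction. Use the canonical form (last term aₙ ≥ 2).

7044 = 22×307 + 290
307 = 1×290 + 17
290 = 17×17 + 1
17 = 17×1 + 0  (stop)
So 7044/307 = [22; 1, 17, 17].

[22; 1, 17, 17]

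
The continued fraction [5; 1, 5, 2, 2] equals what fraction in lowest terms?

187/32

Fold from the inside: start with 2/1.
  2 + 1/2 = 5/2
  5 + 2/5 = 27/5
  1 + 5/27 = 32/27
  5 + 27/32 = 187/32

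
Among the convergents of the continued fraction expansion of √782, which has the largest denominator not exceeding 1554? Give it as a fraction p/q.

√782 = [27; 1, 26, 1, 54, …] (period length 4).
Convergents:
  p_0/q_0 = 27/1
  p_1/q_1 = 28/1
  p_2/q_2 = 755/27
  p_3/q_3 = 783/28
  p_4/q_4 = 43037/1539
  p_5/q_5 = 43820/1567
q_4 = 1539 ≤ 1554 < 1567 = q_5, so the answer is 43037/1539.

43037/1539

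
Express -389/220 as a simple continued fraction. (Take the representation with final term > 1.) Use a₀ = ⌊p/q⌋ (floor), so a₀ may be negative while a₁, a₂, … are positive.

-389 = -2*220 + 51
220 = 4*51 + 16
51 = 3*16 + 3
16 = 5*3 + 1
3 = 3*1 + 0  (stop)
So -389/220 = [-2; 4, 3, 5, 3].

[-2; 4, 3, 5, 3]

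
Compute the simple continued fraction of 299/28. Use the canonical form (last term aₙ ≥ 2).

299 = 10*28 + 19
28 = 1*19 + 9
19 = 2*9 + 1
9 = 9*1 + 0  (stop)
So 299/28 = [10; 1, 2, 9].

[10; 1, 2, 9]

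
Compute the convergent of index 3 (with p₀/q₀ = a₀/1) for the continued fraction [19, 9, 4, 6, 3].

4414/231

Using pₖ = aₖpₖ₋₁ + pₖ₋₂, qₖ = aₖqₖ₋₁ + qₖ₋₂ (with p₋₁=1, p₋₂=0, q₋₁=0, q₋₂=1):
  k=0: a=19, p=19, q=1
  k=1: a=9, p=172, q=9
  k=2: a=4, p=707, q=37
  k=3: a=6, p=4414, q=231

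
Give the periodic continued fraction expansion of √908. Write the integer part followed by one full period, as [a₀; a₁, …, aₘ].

a₀ = ⌊√908⌋ = 30.
With m₀=0, d₀=1 and mₖ₊₁ = dₖaₖ − mₖ, dₖ₊₁ = (n − mₖ₊₁²)/dₖ, aₖ₊₁ = ⌊(a₀+mₖ₊₁)/dₖ₊₁⌋:
  k=1: m=30, d=8, a=7
  k=2: m=26, d=29, a=1
  k=3: m=3, d=31, a=1
  k=4: m=28, d=4, a=14
  k=5: m=28, d=31, a=1
  k=6: m=3, d=29, a=1
  k=7: m=26, d=8, a=7
  k=8: m=30, d=1, a=60
d=1 and a=2a₀=60 at k=8, so the next step gives (m, d) = (30, 8) again — its k=1 value — and the period has length 8.

[30; 7, 1, 1, 14, 1, 1, 7, 60]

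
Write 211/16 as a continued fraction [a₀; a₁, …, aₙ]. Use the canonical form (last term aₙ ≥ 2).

[13; 5, 3]

211 = 13*16 + 3
16 = 5*3 + 1
3 = 3*1 + 0  (stop)
So 211/16 = [13; 5, 3].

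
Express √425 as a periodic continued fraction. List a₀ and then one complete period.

a₀ = ⌊√425⌋ = 20.
With m₀=0, d₀=1 and mₖ₊₁ = dₖaₖ − mₖ, dₖ₊₁ = (n − mₖ₊₁²)/dₖ, aₖ₊₁ = ⌊(a₀+mₖ₊₁)/dₖ₊₁⌋:
  k=1: m=20, d=25, a=1
  k=2: m=5, d=16, a=1
  k=3: m=11, d=19, a=1
  k=4: m=8, d=19, a=1
  k=5: m=11, d=16, a=1
  k=6: m=5, d=25, a=1
  k=7: m=20, d=1, a=40
d=1 and a=2a₀=40 at k=7, so the next step gives (m, d) = (20, 25) again — its k=1 value — and the period has length 7.

[20; 1, 1, 1, 1, 1, 1, 40]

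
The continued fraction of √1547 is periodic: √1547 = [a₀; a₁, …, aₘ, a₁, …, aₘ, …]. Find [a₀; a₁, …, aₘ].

[39; 3, 78]

a₀ = ⌊√1547⌋ = 39.
With m₀=0, d₀=1 and mₖ₊₁ = dₖaₖ − mₖ, dₖ₊₁ = (n − mₖ₊₁²)/dₖ, aₖ₊₁ = ⌊(a₀+mₖ₊₁)/dₖ₊₁⌋:
  k=1: m=39, d=26, a=3
  k=2: m=39, d=1, a=78
d=1 and a=2a₀=78 at k=2, so the next step gives (m, d) = (39, 26) again — its k=1 value — and the period has length 2.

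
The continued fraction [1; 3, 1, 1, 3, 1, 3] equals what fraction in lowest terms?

155/121

Fold from the inside: start with 3/1.
  1 + 1/3 = 4/3
  3 + 3/4 = 15/4
  1 + 4/15 = 19/15
  1 + 15/19 = 34/19
  3 + 19/34 = 121/34
  1 + 34/121 = 155/121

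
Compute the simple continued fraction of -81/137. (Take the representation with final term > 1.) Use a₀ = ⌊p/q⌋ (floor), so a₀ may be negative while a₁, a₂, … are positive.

[-1; 2, 2, 4, 6]

-81 = -1×137 + 56
137 = 2×56 + 25
56 = 2×25 + 6
25 = 4×6 + 1
6 = 6×1 + 0  (stop)
So -81/137 = [-1; 2, 2, 4, 6].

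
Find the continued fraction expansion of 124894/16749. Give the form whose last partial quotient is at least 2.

124894 = 7×16749 + 7651
16749 = 2×7651 + 1447
7651 = 5×1447 + 416
1447 = 3×416 + 199
416 = 2×199 + 18
199 = 11×18 + 1
18 = 18×1 + 0  (stop)
So 124894/16749 = [7; 2, 5, 3, 2, 11, 18].

[7; 2, 5, 3, 2, 11, 18]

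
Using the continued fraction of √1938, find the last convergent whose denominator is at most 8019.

√1938 = [44; 44, 88, …] (period length 2).
Convergents:
  p_0/q_0 = 44/1
  p_1/q_1 = 1937/44
  p_2/q_2 = 170500/3873
  p_3/q_3 = 7503937/170456
q_2 = 3873 ≤ 8019 < 170456 = q_3, so the answer is 170500/3873.

170500/3873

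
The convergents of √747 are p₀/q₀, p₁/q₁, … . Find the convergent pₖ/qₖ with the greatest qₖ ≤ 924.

√747 = [27; 3, 54, …] (period length 2).
Convergents:
  p_0/q_0 = 27/1
  p_1/q_1 = 82/3
  p_2/q_2 = 4455/163
  p_3/q_3 = 13447/492
  p_4/q_4 = 730593/26731
q_3 = 492 ≤ 924 < 26731 = q_4, so the answer is 13447/492.

13447/492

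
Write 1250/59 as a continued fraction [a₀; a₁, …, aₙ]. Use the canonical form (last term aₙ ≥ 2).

1250 = 21×59 + 11
59 = 5×11 + 4
11 = 2×4 + 3
4 = 1×3 + 1
3 = 3×1 + 0  (stop)
So 1250/59 = [21; 5, 2, 1, 3].

[21; 5, 2, 1, 3]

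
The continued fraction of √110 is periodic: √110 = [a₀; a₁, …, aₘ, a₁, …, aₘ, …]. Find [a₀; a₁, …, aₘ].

[10; 2, 20]

a₀ = ⌊√110⌋ = 10.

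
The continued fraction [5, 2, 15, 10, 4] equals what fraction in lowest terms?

7014/1279

Using pₖ = aₖpₖ₋₁ + pₖ₋₂ and qₖ = aₖqₖ₋₁ + qₖ₋₂:
  k=0: a=5, p=5, q=1
  k=1: a=2, p=11, q=2
  k=2: a=15, p=170, q=31
  k=3: a=10, p=1711, q=312
  k=4: a=4, p=7014, q=1279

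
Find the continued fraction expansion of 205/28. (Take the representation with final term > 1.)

205 = 7×28 + 9
28 = 3×9 + 1
9 = 9×1 + 0  (stop)
So 205/28 = [7; 3, 9].

[7; 3, 9]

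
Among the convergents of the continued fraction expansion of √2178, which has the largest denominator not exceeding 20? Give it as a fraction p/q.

√2178 = [46; 1, 2, 46, 2, 1, 92, …] (period length 6).
Convergents:
  p_0/q_0 = 46/1
  p_1/q_1 = 47/1
  p_2/q_2 = 140/3
  p_3/q_3 = 6487/139
q_2 = 3 ≤ 20 < 139 = q_3, so the answer is 140/3.

140/3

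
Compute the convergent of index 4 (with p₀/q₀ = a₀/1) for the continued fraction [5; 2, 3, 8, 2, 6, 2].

Using pₖ = aₖpₖ₋₁ + pₖ₋₂, qₖ = aₖqₖ₋₁ + qₖ₋₂ (with p₋₁=1, p₋₂=0, q₋₁=0, q₋₂=1):
  k=0: a=5, p=5, q=1
  k=1: a=2, p=11, q=2
  k=2: a=3, p=38, q=7
  k=3: a=8, p=315, q=58
  k=4: a=2, p=668, q=123

668/123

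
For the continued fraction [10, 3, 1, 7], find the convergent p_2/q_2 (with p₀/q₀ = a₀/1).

41/4

Using pₖ = aₖpₖ₋₁ + pₖ₋₂, qₖ = aₖqₖ₋₁ + qₖ₋₂ (with p₋₁=1, p₋₂=0, q₋₁=0, q₋₂=1):
  k=0: a=10, p=10, q=1
  k=1: a=3, p=31, q=3
  k=2: a=1, p=41, q=4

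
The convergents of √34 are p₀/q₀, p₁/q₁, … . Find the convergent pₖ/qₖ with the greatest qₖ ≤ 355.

2035/349

√34 = [5; 1, 4, 1, 10, …] (period length 4).
Convergents:
  p_0/q_0 = 5/1
  p_1/q_1 = 6/1
  p_2/q_2 = 29/5
  p_3/q_3 = 35/6
  p_4/q_4 = 379/65
  p_5/q_5 = 414/71
  p_6/q_6 = 2035/349
  p_7/q_7 = 2449/420
q_6 = 349 ≤ 355 < 420 = q_7, so the answer is 2035/349.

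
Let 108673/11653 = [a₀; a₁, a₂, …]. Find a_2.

14

108673 = 9·11653 + 3796   →  a_0 = 9
11653 = 3·3796 + 265   →  a_1 = 3
3796 = 14·265 + 86   →  a_2 = 14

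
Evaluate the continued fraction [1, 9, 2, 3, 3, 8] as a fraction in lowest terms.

Using pₖ = aₖpₖ₋₁ + pₖ₋₂ and qₖ = aₖqₖ₋₁ + qₖ₋₂:
  k=0: a=1, p=1, q=1
  k=1: a=9, p=10, q=9
  k=2: a=2, p=21, q=19
  k=3: a=3, p=73, q=66
  k=4: a=3, p=240, q=217
  k=5: a=8, p=1993, q=1802

1993/1802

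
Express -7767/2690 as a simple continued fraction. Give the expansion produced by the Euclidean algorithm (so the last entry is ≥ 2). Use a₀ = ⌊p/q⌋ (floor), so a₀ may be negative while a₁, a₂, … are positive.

[-3; 8, 1, 7, 5, 3, 2]

-7767 = -3*2690 + 303
2690 = 8*303 + 266
303 = 1*266 + 37
266 = 7*37 + 7
37 = 5*7 + 2
7 = 3*2 + 1
2 = 2*1 + 0  (stop)
So -7767/2690 = [-3; 8, 1, 7, 5, 3, 2].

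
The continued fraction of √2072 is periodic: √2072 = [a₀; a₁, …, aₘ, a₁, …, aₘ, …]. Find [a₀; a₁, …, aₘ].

[45; 1, 1, 12, 1, 1, 90]

a₀ = ⌊√2072⌋ = 45.
With m₀=0, d₀=1 and mₖ₊₁ = dₖaₖ − mₖ, dₖ₊₁ = (n − mₖ₊₁²)/dₖ, aₖ₊₁ = ⌊(a₀+mₖ₊₁)/dₖ₊₁⌋:
  k=1: m=45, d=47, a=1
  k=2: m=2, d=44, a=1
  k=3: m=42, d=7, a=12
  k=4: m=42, d=44, a=1
  k=5: m=2, d=47, a=1
  k=6: m=45, d=1, a=90
d=1 and a=2a₀=90 at k=6, so the next step gives (m, d) = (45, 47) again — its k=1 value — and the period has length 6.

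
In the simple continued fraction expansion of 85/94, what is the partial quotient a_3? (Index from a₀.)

2

85 = 0·94 + 85   →  a_0 = 0
94 = 1·85 + 9   →  a_1 = 1
85 = 9·9 + 4   →  a_2 = 9
9 = 2·4 + 1   →  a_3 = 2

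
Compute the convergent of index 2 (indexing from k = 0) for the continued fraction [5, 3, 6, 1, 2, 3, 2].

Using pₖ = aₖpₖ₋₁ + pₖ₋₂, qₖ = aₖqₖ₋₁ + qₖ₋₂ (with p₋₁=1, p₋₂=0, q₋₁=0, q₋₂=1):
  k=0: a=5, p=5, q=1
  k=1: a=3, p=16, q=3
  k=2: a=6, p=101, q=19

101/19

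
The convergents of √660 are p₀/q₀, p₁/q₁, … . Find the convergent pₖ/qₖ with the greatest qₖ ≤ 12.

√660 = [25; 1, 2, 4, 2, 1, 50, …] (period length 6).
Convergents:
  p_0/q_0 = 25/1
  p_1/q_1 = 26/1
  p_2/q_2 = 77/3
  p_3/q_3 = 334/13
q_2 = 3 ≤ 12 < 13 = q_3, so the answer is 77/3.

77/3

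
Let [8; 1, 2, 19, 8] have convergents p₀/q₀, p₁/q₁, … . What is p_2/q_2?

Using pₖ = aₖpₖ₋₁ + pₖ₋₂, qₖ = aₖqₖ₋₁ + qₖ₋₂ (with p₋₁=1, p₋₂=0, q₋₁=0, q₋₂=1):
  k=0: a=8, p=8, q=1
  k=1: a=1, p=9, q=1
  k=2: a=2, p=26, q=3

26/3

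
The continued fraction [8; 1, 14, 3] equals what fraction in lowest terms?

411/46

Fold from the inside: start with 3/1.
  14 + 1/3 = 43/3
  1 + 3/43 = 46/43
  8 + 43/46 = 411/46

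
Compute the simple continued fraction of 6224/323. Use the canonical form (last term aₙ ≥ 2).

6224 = 19·323 + 87
323 = 3·87 + 62
87 = 1·62 + 25
62 = 2·25 + 12
25 = 2·12 + 1
12 = 12·1 + 0  (stop)
So 6224/323 = [19; 3, 1, 2, 2, 12].

[19; 3, 1, 2, 2, 12]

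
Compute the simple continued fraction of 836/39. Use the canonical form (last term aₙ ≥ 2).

[21; 2, 3, 2, 2]

836 = 21×39 + 17
39 = 2×17 + 5
17 = 3×5 + 2
5 = 2×2 + 1
2 = 2×1 + 0  (stop)
So 836/39 = [21; 2, 3, 2, 2].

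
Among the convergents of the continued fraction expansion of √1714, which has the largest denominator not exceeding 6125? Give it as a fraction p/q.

85699/2070

√1714 = [41; 2, 2, 82, …] (period length 3).
Convergents:
  p_0/q_0 = 41/1
  p_1/q_1 = 83/2
  p_2/q_2 = 207/5
  p_3/q_3 = 17057/412
  p_4/q_4 = 34321/829
  p_5/q_5 = 85699/2070
  p_6/q_6 = 7061639/170569
q_5 = 2070 ≤ 6125 < 170569 = q_6, so the answer is 85699/2070.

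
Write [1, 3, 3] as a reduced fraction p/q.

13/10

Fold from the inside: start with 3/1.
  3 + 1/3 = 10/3
  1 + 3/10 = 13/10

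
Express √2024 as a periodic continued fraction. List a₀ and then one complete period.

a₀ = ⌊√2024⌋ = 44.

[44; 1, 88]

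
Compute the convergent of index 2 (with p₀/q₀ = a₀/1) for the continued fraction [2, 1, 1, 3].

5/2

Using pₖ = aₖpₖ₋₁ + pₖ₋₂, qₖ = aₖqₖ₋₁ + qₖ₋₂ (with p₋₁=1, p₋₂=0, q₋₁=0, q₋₂=1):
  k=0: a=2, p=2, q=1
  k=1: a=1, p=3, q=1
  k=2: a=1, p=5, q=2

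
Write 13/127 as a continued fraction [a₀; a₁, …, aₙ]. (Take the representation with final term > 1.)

13 = 0*127 + 13
127 = 9*13 + 10
13 = 1*10 + 3
10 = 3*3 + 1
3 = 3*1 + 0  (stop)
So 13/127 = [0; 9, 1, 3, 3].

[0; 9, 1, 3, 3]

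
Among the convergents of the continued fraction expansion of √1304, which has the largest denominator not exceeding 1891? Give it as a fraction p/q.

23436/649

√1304 = [36; 9, 72, …] (period length 2).
Convergents:
  p_0/q_0 = 36/1
  p_1/q_1 = 325/9
  p_2/q_2 = 23436/649
  p_3/q_3 = 211249/5850
q_2 = 649 ≤ 1891 < 5850 = q_3, so the answer is 23436/649.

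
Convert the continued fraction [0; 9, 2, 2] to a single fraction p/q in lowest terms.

Fold from the inside: start with 2/1.
  2 + 1/2 = 5/2
  9 + 2/5 = 47/5
  0 + 5/47 = 5/47

5/47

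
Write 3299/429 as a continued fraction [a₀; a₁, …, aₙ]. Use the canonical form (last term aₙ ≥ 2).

[7; 1, 2, 4, 2, 3, 4]

3299 = 7*429 + 296
429 = 1*296 + 133
296 = 2*133 + 30
133 = 4*30 + 13
30 = 2*13 + 4
13 = 3*4 + 1
4 = 4*1 + 0  (stop)
So 3299/429 = [7; 1, 2, 4, 2, 3, 4].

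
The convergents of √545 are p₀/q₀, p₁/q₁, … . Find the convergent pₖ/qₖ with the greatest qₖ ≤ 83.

677/29

√545 = [23; 2, 1, 8, 1, 2, 46, …] (period length 6).
Convergents:
  p_0/q_0 = 23/1
  p_1/q_1 = 47/2
  p_2/q_2 = 70/3
  p_3/q_3 = 607/26
  p_4/q_4 = 677/29
  p_5/q_5 = 1961/84
q_4 = 29 ≤ 83 < 84 = q_5, so the answer is 677/29.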